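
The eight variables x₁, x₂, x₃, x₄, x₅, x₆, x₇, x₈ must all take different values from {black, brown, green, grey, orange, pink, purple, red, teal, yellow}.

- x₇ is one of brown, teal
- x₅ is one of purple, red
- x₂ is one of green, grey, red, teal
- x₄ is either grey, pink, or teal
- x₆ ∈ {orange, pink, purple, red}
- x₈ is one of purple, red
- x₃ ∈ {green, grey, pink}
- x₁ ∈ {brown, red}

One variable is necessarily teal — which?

The 8 variables draw from only 8 values {brown, green, grey, orange, pink, purple, red, teal}, so each is used; only x₆ can be orange, hence x₆ = orange.
The 2 variables x₅ and x₈ are confined to {purple, red}, which locks those values in; drop them from x₁, x₂.
That leaves x₁ = brown. Eliminate brown elsewhere: x₇.
So teal goes to x₇.

x₇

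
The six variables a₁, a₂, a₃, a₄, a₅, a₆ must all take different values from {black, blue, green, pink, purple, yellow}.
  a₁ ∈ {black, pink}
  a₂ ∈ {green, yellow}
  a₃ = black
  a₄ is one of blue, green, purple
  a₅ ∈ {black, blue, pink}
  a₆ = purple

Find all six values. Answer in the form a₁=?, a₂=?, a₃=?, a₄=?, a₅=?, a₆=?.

a₁=pink, a₂=yellow, a₃=black, a₄=green, a₅=blue, a₆=purple

a₃ must be black (only option left). Eliminate black elsewhere: a₁, a₅.
a₆'s domain is down to {purple}, so a₆ = purple. Strike purple from a₄.
a₁ must be pink (only option left). Strike pink from a₅.
a₅ must be blue (only option left). Strike blue from a₄.
a₄'s domain is down to {green}, so a₄ = green. Eliminate green elsewhere: a₂.
a₂'s domain is down to {yellow}, so a₂ = yellow.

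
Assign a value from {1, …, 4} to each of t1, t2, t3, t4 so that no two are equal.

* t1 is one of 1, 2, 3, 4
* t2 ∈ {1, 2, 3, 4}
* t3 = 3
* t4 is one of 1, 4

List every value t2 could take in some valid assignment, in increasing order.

t3's domain is down to {3}, so t3 = 3. Eliminate 3 elsewhere: t1, t2.
No further eliminations apply; t2 can still be any of 1, 2, 4.

1, 2, 4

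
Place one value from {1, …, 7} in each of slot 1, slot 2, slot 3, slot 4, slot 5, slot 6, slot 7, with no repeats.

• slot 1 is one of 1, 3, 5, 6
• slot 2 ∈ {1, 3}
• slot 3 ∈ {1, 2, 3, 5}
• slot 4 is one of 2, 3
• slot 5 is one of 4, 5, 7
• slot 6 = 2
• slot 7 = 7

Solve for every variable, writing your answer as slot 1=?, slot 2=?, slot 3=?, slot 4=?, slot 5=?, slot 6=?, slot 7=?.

slot 6 has just one choice, so slot 6 = 2. Strike 2 from slot 3, slot 4.
That leaves slot 7 = 7. So slot 5 can't be 7.
slot 4 has just one choice, so slot 4 = 3. Strike 3 from slot 1, slot 2, slot 3.
That leaves slot 2 = 1. Eliminate 1 elsewhere: slot 1, slot 3.
slot 3 must be 5 (only option left). Remove 5 from slot 1, slot 5.
slot 5 has just one choice, so slot 5 = 4.
slot 1 has just one choice, so slot 1 = 6.

slot 1=6, slot 2=1, slot 3=5, slot 4=3, slot 5=4, slot 6=2, slot 7=7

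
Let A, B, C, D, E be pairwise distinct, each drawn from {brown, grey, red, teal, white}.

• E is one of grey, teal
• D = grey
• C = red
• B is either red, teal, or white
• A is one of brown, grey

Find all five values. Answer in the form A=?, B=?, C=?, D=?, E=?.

C's domain is down to {red}, so C = red. Remove red from B.
D has just one choice, so D = grey. So A, E can't be grey.
That leaves E = teal. Remove teal from B.
A's domain is down to {brown}, so A = brown.
B must be white (only option left).

A=brown, B=white, C=red, D=grey, E=teal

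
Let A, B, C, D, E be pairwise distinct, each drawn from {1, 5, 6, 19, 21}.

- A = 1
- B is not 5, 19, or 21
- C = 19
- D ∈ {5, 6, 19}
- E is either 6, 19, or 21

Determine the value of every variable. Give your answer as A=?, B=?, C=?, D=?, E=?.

A=1, B=6, C=19, D=5, E=21

A has just one choice, so A = 1. Eliminate 1 elsewhere: B.
That leaves B = 6. So D, E can't be 6.
C has just one choice, so C = 19. Remove 19 from D, E.
D has just one choice, so D = 5.
That leaves E = 21.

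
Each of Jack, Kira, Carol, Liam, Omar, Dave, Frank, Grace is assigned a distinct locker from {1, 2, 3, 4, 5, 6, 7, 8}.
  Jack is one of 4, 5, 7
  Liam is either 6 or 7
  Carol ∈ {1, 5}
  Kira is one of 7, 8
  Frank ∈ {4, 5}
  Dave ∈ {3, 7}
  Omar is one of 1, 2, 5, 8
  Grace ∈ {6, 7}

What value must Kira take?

8

The 8 variables draw from only 8 values {1, 2, 3, 4, 5, 6, 7, 8}, so each is used; only Omar can be 2, hence Omar = 2.
The 7 still-open variables together cover exactly {1, 3, 4, 5, 6, 7, 8} — 7 values for 7 variables — and 1 appears only in Carol's list, so Carol = 1.
The 6 still-open variables draw from only 6 values {3, 4, 5, 6, 7, 8}, so each is used; only Dave can be 3, hence Dave = 3.
Among the 5 still-open variables, 8 fits only Kira (and all 5 values in {4, 5, 6, 7, 8} must be used), so Kira = 8.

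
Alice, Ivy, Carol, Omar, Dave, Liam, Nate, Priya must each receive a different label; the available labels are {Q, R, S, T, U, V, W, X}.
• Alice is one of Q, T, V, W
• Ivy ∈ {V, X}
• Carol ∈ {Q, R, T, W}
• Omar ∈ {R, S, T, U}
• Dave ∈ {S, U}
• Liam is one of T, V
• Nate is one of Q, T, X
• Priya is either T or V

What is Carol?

Liam and Priya between them cover only {T, V} — a naked pair. Remove those values from Alice, Ivy, Carol, Omar, Nate.
Ivy must be X (only option left). Strike X from Nate.
Nate's domain is down to {Q}, so Nate = Q. So Alice, Carol can't be Q.
Alice's domain is down to {W}, so Alice = W. Remove W from Carol.
So Carol = R.

R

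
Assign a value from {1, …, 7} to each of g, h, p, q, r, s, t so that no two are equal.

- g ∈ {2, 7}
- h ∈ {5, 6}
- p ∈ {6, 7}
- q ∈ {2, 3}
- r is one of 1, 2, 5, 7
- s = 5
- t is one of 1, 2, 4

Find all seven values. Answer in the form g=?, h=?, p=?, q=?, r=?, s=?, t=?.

s must be 5 (only option left). Strike 5 from h, r.
That leaves h = 6. Strike 6 from p.
p's domain is down to {7}, so p = 7. Eliminate 7 elsewhere: g, r.
That leaves g = 2. Eliminate 2 elsewhere: q, r, t.
That leaves q = 3.
r's domain is down to {1}, so r = 1. Remove 1 from t.
t must be 4 (only option left).

g=2, h=6, p=7, q=3, r=1, s=5, t=4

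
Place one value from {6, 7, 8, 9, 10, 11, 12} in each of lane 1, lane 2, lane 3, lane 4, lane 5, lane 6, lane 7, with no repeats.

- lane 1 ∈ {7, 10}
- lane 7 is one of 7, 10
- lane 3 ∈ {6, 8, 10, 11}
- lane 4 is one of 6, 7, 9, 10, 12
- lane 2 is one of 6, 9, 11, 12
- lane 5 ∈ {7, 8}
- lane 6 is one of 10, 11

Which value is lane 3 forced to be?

6

The 2 variables lane 1 and lane 7 are confined to {7, 10}, which locks those values in; drop them from lane 3, lane 4, lane 5, lane 6.
That leaves lane 5 = 8. So lane 3 can't be 8.
lane 6 has just one choice, so lane 6 = 11. Remove 11 from lane 2, lane 3.
So lane 3 = 6.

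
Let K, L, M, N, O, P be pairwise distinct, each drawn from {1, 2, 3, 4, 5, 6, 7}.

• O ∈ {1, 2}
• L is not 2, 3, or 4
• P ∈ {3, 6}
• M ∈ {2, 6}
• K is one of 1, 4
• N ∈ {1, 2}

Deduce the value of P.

3

The 2 variables N and O are confined to {1, 2}, which locks those values in; drop them from K, L, M.
K's domain is down to {4}, so K = 4.
That leaves M = 6. Eliminate 6 elsewhere: L, P.
So P = 3.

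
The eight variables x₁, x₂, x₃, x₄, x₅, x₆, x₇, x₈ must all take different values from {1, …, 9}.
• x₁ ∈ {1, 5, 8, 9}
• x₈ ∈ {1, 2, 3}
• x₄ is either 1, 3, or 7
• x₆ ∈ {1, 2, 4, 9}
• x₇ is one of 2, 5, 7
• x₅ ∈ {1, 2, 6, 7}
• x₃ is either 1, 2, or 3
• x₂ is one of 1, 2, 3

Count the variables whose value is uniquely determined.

x₂, x₃, x₈ share exactly the 3 values {1, 2, 3}; by pigeonhole those values go to them, so strike 1, 2, 3 from x₁, x₄, x₅, x₆, x₇.
x₄ has just one choice, so x₄ = 7. So x₅, x₇ can't be 7.
That leaves x₅ = 6.
x₇ has just one choice, so x₇ = 5. Remove 5 from x₁.
Determined: x₄=7, x₅=6, x₇=5. The other variables each still have more than one consistent value. That makes 3.

3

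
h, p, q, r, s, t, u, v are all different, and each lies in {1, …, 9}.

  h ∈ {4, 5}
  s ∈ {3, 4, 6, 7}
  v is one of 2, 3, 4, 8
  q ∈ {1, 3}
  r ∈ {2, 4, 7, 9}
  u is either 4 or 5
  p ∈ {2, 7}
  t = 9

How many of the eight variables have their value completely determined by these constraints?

t must be 9 (only option left). Strike 9 from r.
h and u between them cover only {4, 5} — a naked pair. Remove those values from r, s, v.
p and r between them cover only {2, 7} — a naked pair. Remove those values from s, v.
Determined: t=9. The other variables each still have more than one consistent value. That makes 1.

1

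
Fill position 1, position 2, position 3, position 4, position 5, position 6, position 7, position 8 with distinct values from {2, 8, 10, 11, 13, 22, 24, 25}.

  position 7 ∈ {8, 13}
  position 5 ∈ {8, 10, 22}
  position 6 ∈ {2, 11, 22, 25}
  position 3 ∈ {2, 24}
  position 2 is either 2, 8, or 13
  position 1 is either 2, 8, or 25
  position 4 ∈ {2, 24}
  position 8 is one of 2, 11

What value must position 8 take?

The 8 variables together cover exactly {2, 8, 10, 11, 13, 22, 24, 25} — 8 values for 8 variables — and 10 appears only in position 5's list, so position 5 = 10.
The 7 still-open variables draw from only 7 values {2, 8, 11, 13, 22, 24, 25}, so each is used; only position 6 can be 22, hence position 6 = 22.
The 6 still-open variables together cover exactly {2, 8, 11, 13, 24, 25} — 6 values for 6 variables — and 11 appears only in position 8's list, so position 8 = 11.

11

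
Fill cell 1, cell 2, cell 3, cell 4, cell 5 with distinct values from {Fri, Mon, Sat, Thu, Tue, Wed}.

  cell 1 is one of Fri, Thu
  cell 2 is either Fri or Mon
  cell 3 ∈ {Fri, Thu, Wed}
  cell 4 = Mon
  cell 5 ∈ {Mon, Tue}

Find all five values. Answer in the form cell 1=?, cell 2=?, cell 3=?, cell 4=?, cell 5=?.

cell 1=Thu, cell 2=Fri, cell 3=Wed, cell 4=Mon, cell 5=Tue

cell 4 has just one choice, so cell 4 = Mon. So cell 2, cell 5 can't be Mon.
cell 5's domain is down to {Tue}, so cell 5 = Tue.
cell 2's domain is down to {Fri}, so cell 2 = Fri. Strike Fri from cell 1, cell 3.
cell 1's domain is down to {Thu}, so cell 1 = Thu. Strike Thu from cell 3.
cell 3's domain is down to {Wed}, so cell 3 = Wed.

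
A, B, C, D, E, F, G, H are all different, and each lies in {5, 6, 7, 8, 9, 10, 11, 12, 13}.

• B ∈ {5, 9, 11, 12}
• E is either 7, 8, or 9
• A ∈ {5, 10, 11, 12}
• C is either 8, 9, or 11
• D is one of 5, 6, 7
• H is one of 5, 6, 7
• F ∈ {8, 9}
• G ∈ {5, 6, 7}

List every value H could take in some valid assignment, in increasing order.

5, 6, 7

The 8 variables together cover exactly {5, 6, 7, 8, 9, 10, 11, 12} — 8 values for 8 variables — and 10 appears only in A's list, so A = 10.
Among the 7 still-open variables, 12 fits only B (and all 7 values in {5, 6, 7, 8, 9, 11, 12} must be used), so B = 12.
Among the 6 still-open variables, 11 fits only C (and all 6 values in {5, 6, 7, 8, 9, 11} must be used), so C = 11.
D, G, H between them cover only {5, 6, 7} — a naked triple. Remove those values from E.
No further eliminations apply; H can still be any of 5, 6, 7.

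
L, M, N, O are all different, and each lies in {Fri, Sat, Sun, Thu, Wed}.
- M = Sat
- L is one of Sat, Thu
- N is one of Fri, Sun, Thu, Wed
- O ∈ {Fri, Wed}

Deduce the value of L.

M must be Sat (only option left). Strike Sat from L.
So L = Thu.

Thu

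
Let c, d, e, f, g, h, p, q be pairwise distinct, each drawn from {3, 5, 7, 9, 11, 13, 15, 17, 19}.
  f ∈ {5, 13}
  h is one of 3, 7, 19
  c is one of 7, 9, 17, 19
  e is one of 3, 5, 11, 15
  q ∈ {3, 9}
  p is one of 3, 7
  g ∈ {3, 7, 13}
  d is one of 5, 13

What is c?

17

The 2 variables d and f are confined to {5, 13}, which locks those values in; drop them from e, g.
g and p share exactly the 2 values {3, 7}; by pigeonhole those values go to them, so strike 3, 7 from c, e, h, q.
h's domain is down to {19}, so h = 19. Strike 19 from c.
q's domain is down to {9}, so q = 9. Eliminate 9 elsewhere: c.
So c = 17.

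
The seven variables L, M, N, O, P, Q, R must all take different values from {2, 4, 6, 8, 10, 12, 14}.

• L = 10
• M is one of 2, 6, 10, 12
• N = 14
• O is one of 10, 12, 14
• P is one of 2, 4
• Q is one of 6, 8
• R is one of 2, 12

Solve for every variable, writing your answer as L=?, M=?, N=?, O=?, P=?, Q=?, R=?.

L=10, M=6, N=14, O=12, P=4, Q=8, R=2

L has just one choice, so L = 10. Remove 10 from M, O.
That leaves N = 14. Strike 14 from O.
O's domain is down to {12}, so O = 12. Eliminate 12 elsewhere: M, R.
R has just one choice, so R = 2. Remove 2 from M, P.
That leaves M = 6. Remove 6 from Q.
P's domain is down to {4}, so P = 4.
Q must be 8 (only option left).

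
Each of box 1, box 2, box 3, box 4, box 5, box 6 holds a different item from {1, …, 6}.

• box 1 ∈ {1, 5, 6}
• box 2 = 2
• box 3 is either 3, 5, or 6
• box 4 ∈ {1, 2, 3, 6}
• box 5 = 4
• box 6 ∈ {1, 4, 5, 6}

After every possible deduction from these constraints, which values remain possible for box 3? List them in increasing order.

3, 5, 6

box 2 must be 2 (only option left). Remove 2 from box 4.
box 5's domain is down to {4}, so box 5 = 4. Eliminate 4 elsewhere: box 6.
No further eliminations apply; box 3 can still be any of 3, 5, 6.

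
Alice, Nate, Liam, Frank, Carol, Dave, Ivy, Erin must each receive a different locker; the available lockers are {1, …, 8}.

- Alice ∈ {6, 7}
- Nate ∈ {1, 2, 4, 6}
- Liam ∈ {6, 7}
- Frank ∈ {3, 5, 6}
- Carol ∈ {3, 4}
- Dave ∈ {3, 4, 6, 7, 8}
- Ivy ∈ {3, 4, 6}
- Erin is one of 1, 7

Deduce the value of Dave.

The 8 variables together cover exactly {1, 2, 3, 4, 5, 6, 7, 8} — 8 values for 8 variables — and 2 appears only in Nate's list, so Nate = 2.
The 7 still-open variables together cover exactly {1, 3, 4, 5, 6, 7, 8} — 7 values for 7 variables — and 1 appears only in Erin's list, so Erin = 1.
The 6 still-open variables together cover exactly {3, 4, 5, 6, 7, 8} — 6 values for 6 variables — and 5 appears only in Frank's list, so Frank = 5.
The 5 still-open variables together cover exactly {3, 4, 6, 7, 8} — 5 values for 5 variables — and 8 appears only in Dave's list, so Dave = 8.

8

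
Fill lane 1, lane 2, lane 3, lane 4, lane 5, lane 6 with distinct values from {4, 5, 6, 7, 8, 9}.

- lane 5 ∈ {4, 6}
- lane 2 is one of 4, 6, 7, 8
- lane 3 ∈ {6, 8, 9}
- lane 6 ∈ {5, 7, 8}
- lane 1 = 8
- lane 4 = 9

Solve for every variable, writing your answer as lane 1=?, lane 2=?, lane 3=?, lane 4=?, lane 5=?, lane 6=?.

lane 1's domain is down to {8}, so lane 1 = 8. Remove 8 from lane 2, lane 3, lane 6.
lane 4 must be 9 (only option left). Remove 9 from lane 3.
lane 3 must be 6 (only option left). Remove 6 from lane 2, lane 5.
lane 5's domain is down to {4}, so lane 5 = 4. Strike 4 from lane 2.
lane 2 has just one choice, so lane 2 = 7. So lane 6 can't be 7.
That leaves lane 6 = 5.

lane 1=8, lane 2=7, lane 3=6, lane 4=9, lane 5=4, lane 6=5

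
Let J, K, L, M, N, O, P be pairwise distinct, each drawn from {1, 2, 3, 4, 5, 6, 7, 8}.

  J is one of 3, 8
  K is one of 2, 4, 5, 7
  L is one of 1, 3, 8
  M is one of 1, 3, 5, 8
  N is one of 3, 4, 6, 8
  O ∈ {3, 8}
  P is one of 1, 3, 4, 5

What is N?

6

J and O share exactly the 2 values {3, 8}; by pigeonhole those values go to them, so strike 3, 8 from L, M, N, P.
That leaves L = 1. Remove 1 from M, P.
M must be 5 (only option left). So K, P can't be 5.
P must be 4 (only option left). Eliminate 4 elsewhere: K, N.
So N = 6.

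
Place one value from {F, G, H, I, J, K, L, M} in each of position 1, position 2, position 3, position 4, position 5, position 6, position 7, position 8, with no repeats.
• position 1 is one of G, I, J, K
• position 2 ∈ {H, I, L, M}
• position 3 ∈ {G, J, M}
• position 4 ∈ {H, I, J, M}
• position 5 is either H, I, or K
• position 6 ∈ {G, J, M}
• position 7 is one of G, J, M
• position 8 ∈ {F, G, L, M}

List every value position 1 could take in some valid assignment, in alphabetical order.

The 8 variables draw from only 8 values {F, G, H, I, J, K, L, M}, so each is used; only position 8 can be F, hence position 8 = F.
The 7 still-open variables draw from only 7 values {G, H, I, J, K, L, M}, so each is used; only position 2 can be L, hence position 2 = L.
position 3, position 6, position 7 share exactly the 3 values {G, J, M}; by pigeonhole those values go to them, so strike G, J, M from position 1, position 4.
No further eliminations apply; position 1 can still be any of I, K.

I, K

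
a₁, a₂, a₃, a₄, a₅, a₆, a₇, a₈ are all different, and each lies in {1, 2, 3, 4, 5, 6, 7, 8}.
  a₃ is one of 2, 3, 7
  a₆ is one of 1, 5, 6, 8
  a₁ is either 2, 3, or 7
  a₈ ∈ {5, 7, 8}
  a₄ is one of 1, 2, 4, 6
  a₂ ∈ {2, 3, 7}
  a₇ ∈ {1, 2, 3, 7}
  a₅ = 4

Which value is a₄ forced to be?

6

a₅'s domain is down to {4}, so a₅ = 4. Remove 4 from a₄.
The 3 variables a₁, a₂, a₃ are confined to {2, 3, 7}, which locks those values in; drop them from a₄, a₇, a₈.
a₇ has just one choice, so a₇ = 1. Remove 1 from a₄, a₆.
So a₄ = 6.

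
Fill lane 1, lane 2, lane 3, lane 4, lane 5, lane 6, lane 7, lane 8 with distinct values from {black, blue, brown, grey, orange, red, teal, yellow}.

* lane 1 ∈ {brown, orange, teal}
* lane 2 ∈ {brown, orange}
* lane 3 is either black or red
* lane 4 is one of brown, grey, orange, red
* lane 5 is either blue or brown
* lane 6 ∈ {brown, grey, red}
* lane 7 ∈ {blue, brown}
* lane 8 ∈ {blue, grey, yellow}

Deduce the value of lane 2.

orange

The 8 variables together cover exactly {black, blue, brown, grey, orange, red, teal, yellow} — 8 values for 8 variables — and black appears only in lane 3's list, so lane 3 = black.
The 7 still-open variables draw from only 7 values {blue, brown, grey, orange, red, teal, yellow}, so each is used; only lane 1 can be teal, hence lane 1 = teal.
The 6 still-open variables draw from only 6 values {blue, brown, grey, orange, red, yellow}, so each is used; only lane 8 can be yellow, hence lane 8 = yellow.
The 2 variables lane 5 and lane 7 are confined to {blue, brown}, which locks those values in; drop them from lane 2, lane 4, lane 6.
So lane 2 = orange.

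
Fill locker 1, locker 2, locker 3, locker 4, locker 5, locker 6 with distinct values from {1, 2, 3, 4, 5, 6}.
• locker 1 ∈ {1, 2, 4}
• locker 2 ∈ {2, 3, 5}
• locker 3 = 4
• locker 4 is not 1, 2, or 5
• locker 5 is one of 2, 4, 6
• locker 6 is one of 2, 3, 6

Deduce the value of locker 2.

locker 3 must be 4 (only option left). Remove 4 from locker 1, locker 4, locker 5.
Among the 5 still-open variables, 1 fits only locker 1 (and all 5 values in {1, 2, 3, 5, 6} must be used), so locker 1 = 1.
The 4 still-open variables together cover exactly {2, 3, 5, 6} — 4 values for 4 variables — and 5 appears only in locker 2's list, so locker 2 = 5.

5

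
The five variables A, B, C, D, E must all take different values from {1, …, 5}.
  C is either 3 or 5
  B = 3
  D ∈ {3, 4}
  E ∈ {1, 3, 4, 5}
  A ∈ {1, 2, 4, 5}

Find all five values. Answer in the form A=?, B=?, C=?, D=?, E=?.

B's domain is down to {3}, so B = 3. Remove 3 from C, D, E.
C's domain is down to {5}, so C = 5. So A, E can't be 5.
D has just one choice, so D = 4. Eliminate 4 elsewhere: A, E.
E's domain is down to {1}, so E = 1. Strike 1 from A.
That leaves A = 2.

A=2, B=3, C=5, D=4, E=1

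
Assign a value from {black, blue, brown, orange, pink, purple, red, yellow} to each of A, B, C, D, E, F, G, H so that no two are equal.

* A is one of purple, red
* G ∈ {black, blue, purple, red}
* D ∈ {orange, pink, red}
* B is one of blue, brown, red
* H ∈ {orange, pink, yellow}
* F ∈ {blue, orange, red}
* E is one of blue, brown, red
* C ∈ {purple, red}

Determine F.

The 8 variables draw from only 8 values {black, blue, brown, orange, pink, purple, red, yellow}, so each is used; only G can be black, hence G = black.
The 7 still-open variables together cover exactly {blue, brown, orange, pink, purple, red, yellow} — 7 values for 7 variables — and yellow appears only in H's list, so H = yellow.
Among the 6 still-open variables, pink fits only D (and all 6 values in {blue, brown, orange, pink, purple, red} must be used), so D = pink.
The 5 still-open variables draw from only 5 values {blue, brown, orange, purple, red}, so each is used; only F can be orange, hence F = orange.

orange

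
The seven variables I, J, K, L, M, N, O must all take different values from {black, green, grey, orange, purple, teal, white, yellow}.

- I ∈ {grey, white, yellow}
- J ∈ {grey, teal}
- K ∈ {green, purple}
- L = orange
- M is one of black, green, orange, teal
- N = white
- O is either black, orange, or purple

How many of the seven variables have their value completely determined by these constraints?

2

L has just one choice, so L = orange. Strike orange from M, O.
N must be white (only option left). Eliminate white elsewhere: I.
Determined: L=orange, N=white. The other variables each still have more than one consistent value. That makes 2.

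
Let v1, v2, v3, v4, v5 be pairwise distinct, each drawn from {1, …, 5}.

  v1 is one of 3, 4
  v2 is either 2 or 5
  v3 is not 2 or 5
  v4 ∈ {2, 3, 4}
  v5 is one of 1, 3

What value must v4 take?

The 5 variables together cover exactly {1, 2, 3, 4, 5} — 5 values for 5 variables — and 5 appears only in v2's list, so v2 = 5.
The 4 still-open variables draw from only 4 values {1, 2, 3, 4}, so each is used; only v4 can be 2, hence v4 = 2.

2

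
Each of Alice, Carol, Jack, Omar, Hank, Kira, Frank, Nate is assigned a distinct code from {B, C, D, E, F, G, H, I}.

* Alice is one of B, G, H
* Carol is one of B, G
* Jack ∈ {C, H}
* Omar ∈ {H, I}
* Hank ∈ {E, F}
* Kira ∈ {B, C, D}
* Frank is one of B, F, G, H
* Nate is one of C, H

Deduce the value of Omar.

The 8 variables draw from only 8 values {B, C, D, E, F, G, H, I}, so each is used; only Kira can be D, hence Kira = D.
Among the 7 still-open variables, E fits only Hank (and all 7 values in {B, C, E, F, G, H, I} must be used), so Hank = E.
The 6 still-open variables together cover exactly {B, C, F, G, H, I} — 6 values for 6 variables — and F appears only in Frank's list, so Frank = F.
Among the 5 still-open variables, I fits only Omar (and all 5 values in {B, C, G, H, I} must be used), so Omar = I.

I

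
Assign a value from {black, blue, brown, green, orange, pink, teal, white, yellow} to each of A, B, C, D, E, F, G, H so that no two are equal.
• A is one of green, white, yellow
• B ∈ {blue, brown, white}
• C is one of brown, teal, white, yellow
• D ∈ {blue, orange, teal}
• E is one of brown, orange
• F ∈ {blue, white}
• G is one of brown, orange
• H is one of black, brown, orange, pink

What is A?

green

E and G between them cover only {brown, orange} — a naked pair. Remove those values from B, C, D, H.
B and F between them cover only {blue, white} — a naked pair. Remove those values from A, C, D.
D's domain is down to {teal}, so D = teal. So C can't be teal.
C must be yellow (only option left). Remove yellow from A.
So A = green.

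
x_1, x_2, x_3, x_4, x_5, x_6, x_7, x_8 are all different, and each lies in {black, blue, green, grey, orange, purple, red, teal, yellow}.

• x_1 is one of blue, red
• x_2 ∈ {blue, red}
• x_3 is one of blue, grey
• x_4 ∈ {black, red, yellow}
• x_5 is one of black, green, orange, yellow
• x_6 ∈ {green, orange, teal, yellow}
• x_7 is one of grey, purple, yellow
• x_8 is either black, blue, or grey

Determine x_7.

The 2 variables x_1 and x_2 are confined to {blue, red}, which locks those values in; drop them from x_3, x_4, x_8.
x_3's domain is down to {grey}, so x_3 = grey. So x_7, x_8 can't be grey.
x_8 must be black (only option left). Remove black from x_4, x_5.
x_4 must be yellow (only option left). So x_5, x_6, x_7 can't be yellow.
So x_7 = purple.

purple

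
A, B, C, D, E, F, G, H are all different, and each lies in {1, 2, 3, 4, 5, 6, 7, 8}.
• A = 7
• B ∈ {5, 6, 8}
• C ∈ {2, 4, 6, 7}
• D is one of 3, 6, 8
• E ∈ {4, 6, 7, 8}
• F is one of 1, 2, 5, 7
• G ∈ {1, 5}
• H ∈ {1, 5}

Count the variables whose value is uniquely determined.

3

A has just one choice, so A = 7. Remove 7 from C, E, F.
Among the 7 still-open variables, 3 fits only D (and all 7 values in {1, 2, 3, 4, 5, 6, 8} must be used), so D = 3.
G and H share exactly the 2 values {1, 5}; by pigeonhole those values go to them, so strike 1, 5 from B, F.
F's domain is down to {2}, so F = 2. Remove 2 from C.
Determined: A=7, D=3, F=2. The other variables each still have more than one consistent value. That makes 3.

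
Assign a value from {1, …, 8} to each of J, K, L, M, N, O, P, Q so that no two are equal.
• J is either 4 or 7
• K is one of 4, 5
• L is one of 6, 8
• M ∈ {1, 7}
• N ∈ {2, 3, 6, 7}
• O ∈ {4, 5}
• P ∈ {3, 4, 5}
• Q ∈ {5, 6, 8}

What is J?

The 8 variables draw from only 8 values {1, 2, 3, 4, 5, 6, 7, 8}, so each is used; only M can be 1, hence M = 1.
The 7 still-open variables draw from only 7 values {2, 3, 4, 5, 6, 7, 8}, so each is used; only N can be 2, hence N = 2.
The 6 still-open variables together cover exactly {3, 4, 5, 6, 7, 8} — 6 values for 6 variables — and 3 appears only in P's list, so P = 3.
The 5 still-open variables draw from only 5 values {4, 5, 6, 7, 8}, so each is used; only J can be 7, hence J = 7.

7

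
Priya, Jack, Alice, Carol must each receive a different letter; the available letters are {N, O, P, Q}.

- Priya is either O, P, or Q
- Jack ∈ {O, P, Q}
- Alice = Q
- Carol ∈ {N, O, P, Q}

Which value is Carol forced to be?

N

Alice must be Q (only option left). Strike Q from Priya, Jack, Carol.
The 3 still-open variables together cover exactly {N, O, P} — 3 values for 3 variables — and N appears only in Carol's list, so Carol = N.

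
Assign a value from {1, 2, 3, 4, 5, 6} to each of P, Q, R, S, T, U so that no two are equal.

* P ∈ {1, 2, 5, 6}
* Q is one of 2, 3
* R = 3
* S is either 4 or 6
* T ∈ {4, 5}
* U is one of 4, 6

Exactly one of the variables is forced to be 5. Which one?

T

R must be 3 (only option left). Strike 3 from Q.
That leaves Q = 2. Remove 2 from P.
The 4 still-open variables together cover exactly {1, 4, 5, 6} — 4 values for 4 variables — and 1 appears only in P's list, so P = 1.
The 3 still-open variables draw from only 3 values {4, 5, 6}, so each is used; only T can be 5, hence T = 5.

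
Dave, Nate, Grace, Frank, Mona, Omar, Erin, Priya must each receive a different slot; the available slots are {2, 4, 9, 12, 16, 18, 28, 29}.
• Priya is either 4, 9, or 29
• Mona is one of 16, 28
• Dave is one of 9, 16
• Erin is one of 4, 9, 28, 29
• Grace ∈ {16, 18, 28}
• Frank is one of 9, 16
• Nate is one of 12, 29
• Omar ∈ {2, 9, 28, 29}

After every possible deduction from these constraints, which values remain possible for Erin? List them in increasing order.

The 8 variables draw from only 8 values {2, 4, 9, 12, 16, 18, 28, 29}, so each is used; only Omar can be 2, hence Omar = 2.
The 7 still-open variables draw from only 7 values {4, 9, 12, 16, 18, 28, 29}, so each is used; only Nate can be 12, hence Nate = 12.
The 6 still-open variables together cover exactly {4, 9, 16, 18, 28, 29} — 6 values for 6 variables — and 18 appears only in Grace's list, so Grace = 18.
Dave and Frank share exactly the 2 values {9, 16}; by pigeonhole those values go to them, so strike 9, 16 from Mona, Erin, Priya.
Mona must be 28 (only option left). So Erin can't be 28.
No further eliminations apply; Erin can still be any of 4, 29.

4, 29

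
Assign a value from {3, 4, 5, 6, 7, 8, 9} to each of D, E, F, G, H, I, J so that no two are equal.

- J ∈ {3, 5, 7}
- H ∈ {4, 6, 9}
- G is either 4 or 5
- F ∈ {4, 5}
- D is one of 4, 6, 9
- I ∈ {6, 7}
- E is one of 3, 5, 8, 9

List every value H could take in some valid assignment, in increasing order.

The 7 variables draw from only 7 values {3, 4, 5, 6, 7, 8, 9}, so each is used; only E can be 8, hence E = 8.
The 6 still-open variables draw from only 6 values {3, 4, 5, 6, 7, 9}, so each is used; only J can be 3, hence J = 3.
The 5 still-open variables together cover exactly {4, 5, 6, 7, 9} — 5 values for 5 variables — and 7 appears only in I's list, so I = 7.
The 2 variables F and G are confined to {4, 5}, which locks those values in; drop them from D, H.
No further eliminations apply; H can still be any of 6, 9.

6, 9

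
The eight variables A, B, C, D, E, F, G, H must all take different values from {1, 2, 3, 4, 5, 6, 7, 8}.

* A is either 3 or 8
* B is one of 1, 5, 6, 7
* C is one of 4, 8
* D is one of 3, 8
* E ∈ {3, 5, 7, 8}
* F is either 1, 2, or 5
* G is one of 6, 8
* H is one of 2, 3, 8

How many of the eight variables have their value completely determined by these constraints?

3

The 8 variables draw from only 8 values {1, 2, 3, 4, 5, 6, 7, 8}, so each is used; only C can be 4, hence C = 4.
The 2 variables A and D are confined to {3, 8}, which locks those values in; drop them from E, G, H.
G must be 6 (only option left). Strike 6 from B.
That leaves H = 2. Eliminate 2 elsewhere: F.
Determined: C=4, G=6, H=2. The other variables each still have more than one consistent value. That makes 3.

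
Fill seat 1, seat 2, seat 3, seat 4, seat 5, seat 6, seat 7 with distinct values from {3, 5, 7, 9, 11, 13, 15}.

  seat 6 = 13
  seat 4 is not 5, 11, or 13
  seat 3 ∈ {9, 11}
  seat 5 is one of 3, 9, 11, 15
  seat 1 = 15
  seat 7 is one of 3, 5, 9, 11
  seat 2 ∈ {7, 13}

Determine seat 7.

5

seat 1 must be 15 (only option left). Strike 15 from seat 4, seat 5.
seat 6's domain is down to {13}, so seat 6 = 13. Eliminate 13 elsewhere: seat 2.
seat 2's domain is down to {7}, so seat 2 = 7. Strike 7 from seat 4.
Among the 4 still-open variables, 5 fits only seat 7 (and all 4 values in {3, 5, 9, 11} must be used), so seat 7 = 5.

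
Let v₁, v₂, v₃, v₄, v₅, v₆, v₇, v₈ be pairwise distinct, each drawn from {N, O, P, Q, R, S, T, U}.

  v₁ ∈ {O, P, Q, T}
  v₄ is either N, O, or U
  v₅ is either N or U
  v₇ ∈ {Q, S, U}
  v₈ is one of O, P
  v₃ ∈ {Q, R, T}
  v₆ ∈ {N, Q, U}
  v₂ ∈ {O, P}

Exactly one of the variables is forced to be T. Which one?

Among the 8 variables, R fits only v₃ (and all 8 values in {N, O, P, Q, R, S, T, U} must be used), so v₃ = R.
The 7 still-open variables together cover exactly {N, O, P, Q, S, T, U} — 7 values for 7 variables — and S appears only in v₇'s list, so v₇ = S.
The 6 still-open variables draw from only 6 values {N, O, P, Q, T, U}, so each is used; only v₁ can be T, hence v₁ = T.

v₁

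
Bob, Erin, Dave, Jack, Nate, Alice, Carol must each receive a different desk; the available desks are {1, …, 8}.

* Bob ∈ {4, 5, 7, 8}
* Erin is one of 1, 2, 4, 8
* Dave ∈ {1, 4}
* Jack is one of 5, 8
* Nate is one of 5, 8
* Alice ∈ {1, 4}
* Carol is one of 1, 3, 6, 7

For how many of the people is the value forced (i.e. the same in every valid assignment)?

2

Dave and Alice between them cover only {1, 4} — a naked pair. Remove those values from Bob, Erin, Carol.
The 2 variables Jack and Nate are confined to {5, 8}, which locks those values in; drop them from Bob, Erin.
Bob's domain is down to {7}, so Bob = 7. Eliminate 7 elsewhere: Carol.
Erin must be 2 (only option left).
Determined: Bob=7, Erin=2. The other people each still have more than one consistent value. That makes 2.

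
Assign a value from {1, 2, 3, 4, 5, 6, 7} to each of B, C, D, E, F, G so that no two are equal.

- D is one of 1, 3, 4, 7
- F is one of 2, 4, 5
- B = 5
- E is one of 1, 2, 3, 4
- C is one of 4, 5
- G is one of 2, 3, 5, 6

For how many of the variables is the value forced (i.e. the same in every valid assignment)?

B must be 5 (only option left). Eliminate 5 elsewhere: C, F, G.
C has just one choice, so C = 4. Remove 4 from D, E, F.
F's domain is down to {2}, so F = 2. Eliminate 2 elsewhere: E, G.
Determined: B=5, C=4, F=2. The other variables each still have more than one consistent value. That makes 3.

3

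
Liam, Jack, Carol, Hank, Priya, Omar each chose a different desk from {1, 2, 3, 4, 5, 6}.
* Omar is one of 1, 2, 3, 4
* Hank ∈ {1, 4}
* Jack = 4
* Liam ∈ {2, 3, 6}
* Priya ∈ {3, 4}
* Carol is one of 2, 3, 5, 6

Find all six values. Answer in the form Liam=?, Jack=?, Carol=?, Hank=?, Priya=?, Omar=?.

Jack must be 4 (only option left). Remove 4 from Hank, Priya, Omar.
That leaves Hank = 1. So Omar can't be 1.
Priya must be 3 (only option left). Remove 3 from Liam, Carol, Omar.
Omar must be 2 (only option left). Strike 2 from Liam, Carol.
Liam's domain is down to {6}, so Liam = 6. Eliminate 6 elsewhere: Carol.
Carol's domain is down to {5}, so Carol = 5.

Liam=6, Jack=4, Carol=5, Hank=1, Priya=3, Omar=2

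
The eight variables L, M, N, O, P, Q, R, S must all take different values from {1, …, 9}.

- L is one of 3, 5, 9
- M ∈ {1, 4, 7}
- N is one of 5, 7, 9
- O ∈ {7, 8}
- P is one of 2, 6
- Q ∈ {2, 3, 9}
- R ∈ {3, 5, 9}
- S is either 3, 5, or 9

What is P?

L, R, S between them cover only {3, 5, 9} — a naked triple. Remove those values from N, Q.
That leaves N = 7. Strike 7 from M, O.
O must be 8 (only option left).
Q has just one choice, so Q = 2. Remove 2 from P.
So P = 6.

6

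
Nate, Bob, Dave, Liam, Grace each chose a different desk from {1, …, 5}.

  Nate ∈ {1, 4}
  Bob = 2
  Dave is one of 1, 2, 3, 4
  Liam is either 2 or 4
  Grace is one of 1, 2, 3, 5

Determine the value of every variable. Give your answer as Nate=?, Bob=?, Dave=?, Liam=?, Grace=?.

Nate=1, Bob=2, Dave=3, Liam=4, Grace=5

Bob's domain is down to {2}, so Bob = 2. Eliminate 2 elsewhere: Dave, Liam, Grace.
Liam has just one choice, so Liam = 4. Strike 4 from Nate, Dave.
Nate must be 1 (only option left). Remove 1 from Dave, Grace.
Dave's domain is down to {3}, so Dave = 3. Strike 3 from Grace.
Grace must be 5 (only option left).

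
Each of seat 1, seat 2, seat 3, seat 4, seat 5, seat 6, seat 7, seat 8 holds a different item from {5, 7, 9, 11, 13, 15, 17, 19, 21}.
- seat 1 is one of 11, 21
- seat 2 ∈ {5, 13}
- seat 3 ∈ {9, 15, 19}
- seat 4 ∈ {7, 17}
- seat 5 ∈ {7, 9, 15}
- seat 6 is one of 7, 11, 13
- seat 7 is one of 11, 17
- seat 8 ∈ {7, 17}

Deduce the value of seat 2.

seat 4 and seat 8 between them cover only {7, 17} — a naked pair. Remove those values from seat 5, seat 6, seat 7.
seat 7 has just one choice, so seat 7 = 11. Eliminate 11 elsewhere: seat 1, seat 6.
seat 1 has just one choice, so seat 1 = 21.
seat 6 must be 13 (only option left). Eliminate 13 elsewhere: seat 2.
So seat 2 = 5.

5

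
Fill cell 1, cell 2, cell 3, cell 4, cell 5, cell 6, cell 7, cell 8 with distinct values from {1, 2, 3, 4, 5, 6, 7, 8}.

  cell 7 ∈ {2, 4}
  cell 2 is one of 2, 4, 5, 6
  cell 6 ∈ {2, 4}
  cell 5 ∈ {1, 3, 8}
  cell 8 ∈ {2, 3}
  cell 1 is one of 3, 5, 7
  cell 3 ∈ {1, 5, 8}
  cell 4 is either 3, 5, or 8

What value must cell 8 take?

The 8 variables draw from only 8 values {1, 2, 3, 4, 5, 6, 7, 8}, so each is used; only cell 2 can be 6, hence cell 2 = 6.
Among the 7 still-open variables, 7 fits only cell 1 (and all 7 values in {1, 2, 3, 4, 5, 7, 8} must be used), so cell 1 = 7.
The 2 variables cell 6 and cell 7 are confined to {2, 4}, which locks those values in; drop them from cell 8.
So cell 8 = 3.

3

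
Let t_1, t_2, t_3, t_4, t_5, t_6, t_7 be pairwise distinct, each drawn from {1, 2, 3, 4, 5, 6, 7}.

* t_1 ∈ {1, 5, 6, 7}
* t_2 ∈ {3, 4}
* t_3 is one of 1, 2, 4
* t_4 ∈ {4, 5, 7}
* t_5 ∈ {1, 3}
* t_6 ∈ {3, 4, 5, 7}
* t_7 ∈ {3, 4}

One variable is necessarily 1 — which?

The 7 variables together cover exactly {1, 2, 3, 4, 5, 6, 7} — 7 values for 7 variables — and 2 appears only in t_3's list, so t_3 = 2.
The 6 still-open variables together cover exactly {1, 3, 4, 5, 6, 7} — 6 values for 6 variables — and 6 appears only in t_1's list, so t_1 = 6.
Among the 5 still-open variables, 1 fits only t_5 (and all 5 values in {1, 3, 4, 5, 7} must be used), so t_5 = 1.

t_5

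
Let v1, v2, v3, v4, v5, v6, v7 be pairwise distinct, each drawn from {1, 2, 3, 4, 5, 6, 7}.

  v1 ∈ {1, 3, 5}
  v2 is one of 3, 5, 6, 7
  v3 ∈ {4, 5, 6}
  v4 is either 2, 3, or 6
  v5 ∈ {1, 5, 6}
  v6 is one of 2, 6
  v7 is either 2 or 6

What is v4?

The 7 variables draw from only 7 values {1, 2, 3, 4, 5, 6, 7}, so each is used; only v3 can be 4, hence v3 = 4.
Among the 6 still-open variables, 7 fits only v2 (and all 6 values in {1, 2, 3, 5, 6, 7} must be used), so v2 = 7.
v6 and v7 share exactly the 2 values {2, 6}; by pigeonhole those values go to them, so strike 2, 6 from v4, v5.
So v4 = 3.

3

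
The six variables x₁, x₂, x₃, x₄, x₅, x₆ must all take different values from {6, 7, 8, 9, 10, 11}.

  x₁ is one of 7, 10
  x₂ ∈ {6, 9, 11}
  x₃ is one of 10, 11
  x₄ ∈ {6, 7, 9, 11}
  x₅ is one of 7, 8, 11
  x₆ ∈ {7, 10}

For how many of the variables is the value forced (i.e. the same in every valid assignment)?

2

Among the 6 variables, 8 fits only x₅ (and all 6 values in {6, 7, 8, 9, 10, 11} must be used), so x₅ = 8.
x₁ and x₆ share exactly the 2 values {7, 10}; by pigeonhole those values go to them, so strike 7, 10 from x₃, x₄.
x₃'s domain is down to {11}, so x₃ = 11. Strike 11 from x₂, x₄.
Determined: x₃=11, x₅=8. The other variables each still have more than one consistent value. That makes 2.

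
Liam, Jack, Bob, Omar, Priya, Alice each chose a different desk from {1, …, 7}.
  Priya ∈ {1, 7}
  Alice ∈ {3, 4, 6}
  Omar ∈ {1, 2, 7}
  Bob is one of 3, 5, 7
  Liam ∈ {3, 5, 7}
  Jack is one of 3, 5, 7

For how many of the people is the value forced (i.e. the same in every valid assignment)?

The 3 variables Liam, Jack, Bob are confined to {3, 5, 7}, which locks those values in; drop them from Omar, Priya, Alice.
Priya's domain is down to {1}, so Priya = 1. So Omar can't be 1.
Omar's domain is down to {2}, so Omar = 2.
Determined: Omar=2, Priya=1. The other people each still have more than one consistent value. That makes 2.

2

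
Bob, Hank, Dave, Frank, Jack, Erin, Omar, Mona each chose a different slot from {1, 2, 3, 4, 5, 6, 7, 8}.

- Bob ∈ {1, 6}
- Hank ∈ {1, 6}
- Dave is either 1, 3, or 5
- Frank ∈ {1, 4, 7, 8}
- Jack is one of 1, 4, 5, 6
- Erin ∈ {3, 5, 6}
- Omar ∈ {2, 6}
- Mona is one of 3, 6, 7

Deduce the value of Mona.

The 8 variables draw from only 8 values {1, 2, 3, 4, 5, 6, 7, 8}, so each is used; only Omar can be 2, hence Omar = 2.
The 7 still-open variables draw from only 7 values {1, 3, 4, 5, 6, 7, 8}, so each is used; only Frank can be 8, hence Frank = 8.
The 6 still-open variables draw from only 6 values {1, 3, 4, 5, 6, 7}, so each is used; only Jack can be 4, hence Jack = 4.
The 5 still-open variables draw from only 5 values {1, 3, 5, 6, 7}, so each is used; only Mona can be 7, hence Mona = 7.

7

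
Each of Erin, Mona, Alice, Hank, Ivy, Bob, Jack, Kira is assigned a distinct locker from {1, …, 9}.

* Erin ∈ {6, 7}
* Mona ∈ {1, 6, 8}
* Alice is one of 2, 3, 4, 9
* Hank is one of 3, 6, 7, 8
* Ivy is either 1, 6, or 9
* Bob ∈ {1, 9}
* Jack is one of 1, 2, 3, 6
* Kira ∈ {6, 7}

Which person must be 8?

The 8 variables together cover exactly {1, 2, 3, 4, 6, 7, 8, 9} — 8 values for 8 variables — and 4 appears only in Alice's list, so Alice = 4.
The 7 still-open variables draw from only 7 values {1, 2, 3, 6, 7, 8, 9}, so each is used; only Jack can be 2, hence Jack = 2.
Among the 6 still-open variables, 3 fits only Hank (and all 6 values in {1, 3, 6, 7, 8, 9} must be used), so Hank = 3.
The 5 still-open variables together cover exactly {1, 6, 7, 8, 9} — 5 values for 5 variables — and 8 appears only in Mona's list, so Mona = 8.

Mona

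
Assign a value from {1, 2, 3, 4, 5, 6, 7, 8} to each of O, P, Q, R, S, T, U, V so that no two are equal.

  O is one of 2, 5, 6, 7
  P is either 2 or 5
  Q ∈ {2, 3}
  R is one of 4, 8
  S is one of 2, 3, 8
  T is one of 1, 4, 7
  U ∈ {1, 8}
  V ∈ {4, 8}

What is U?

1

The 8 variables together cover exactly {1, 2, 3, 4, 5, 6, 7, 8} — 8 values for 8 variables — and 6 appears only in O's list, so O = 6.
The 7 still-open variables together cover exactly {1, 2, 3, 4, 5, 7, 8} — 7 values for 7 variables — and 5 appears only in P's list, so P = 5.
Among the 6 still-open variables, 7 fits only T (and all 6 values in {1, 2, 3, 4, 7, 8} must be used), so T = 7.
The 5 still-open variables together cover exactly {1, 2, 3, 4, 8} — 5 values for 5 variables — and 1 appears only in U's list, so U = 1.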